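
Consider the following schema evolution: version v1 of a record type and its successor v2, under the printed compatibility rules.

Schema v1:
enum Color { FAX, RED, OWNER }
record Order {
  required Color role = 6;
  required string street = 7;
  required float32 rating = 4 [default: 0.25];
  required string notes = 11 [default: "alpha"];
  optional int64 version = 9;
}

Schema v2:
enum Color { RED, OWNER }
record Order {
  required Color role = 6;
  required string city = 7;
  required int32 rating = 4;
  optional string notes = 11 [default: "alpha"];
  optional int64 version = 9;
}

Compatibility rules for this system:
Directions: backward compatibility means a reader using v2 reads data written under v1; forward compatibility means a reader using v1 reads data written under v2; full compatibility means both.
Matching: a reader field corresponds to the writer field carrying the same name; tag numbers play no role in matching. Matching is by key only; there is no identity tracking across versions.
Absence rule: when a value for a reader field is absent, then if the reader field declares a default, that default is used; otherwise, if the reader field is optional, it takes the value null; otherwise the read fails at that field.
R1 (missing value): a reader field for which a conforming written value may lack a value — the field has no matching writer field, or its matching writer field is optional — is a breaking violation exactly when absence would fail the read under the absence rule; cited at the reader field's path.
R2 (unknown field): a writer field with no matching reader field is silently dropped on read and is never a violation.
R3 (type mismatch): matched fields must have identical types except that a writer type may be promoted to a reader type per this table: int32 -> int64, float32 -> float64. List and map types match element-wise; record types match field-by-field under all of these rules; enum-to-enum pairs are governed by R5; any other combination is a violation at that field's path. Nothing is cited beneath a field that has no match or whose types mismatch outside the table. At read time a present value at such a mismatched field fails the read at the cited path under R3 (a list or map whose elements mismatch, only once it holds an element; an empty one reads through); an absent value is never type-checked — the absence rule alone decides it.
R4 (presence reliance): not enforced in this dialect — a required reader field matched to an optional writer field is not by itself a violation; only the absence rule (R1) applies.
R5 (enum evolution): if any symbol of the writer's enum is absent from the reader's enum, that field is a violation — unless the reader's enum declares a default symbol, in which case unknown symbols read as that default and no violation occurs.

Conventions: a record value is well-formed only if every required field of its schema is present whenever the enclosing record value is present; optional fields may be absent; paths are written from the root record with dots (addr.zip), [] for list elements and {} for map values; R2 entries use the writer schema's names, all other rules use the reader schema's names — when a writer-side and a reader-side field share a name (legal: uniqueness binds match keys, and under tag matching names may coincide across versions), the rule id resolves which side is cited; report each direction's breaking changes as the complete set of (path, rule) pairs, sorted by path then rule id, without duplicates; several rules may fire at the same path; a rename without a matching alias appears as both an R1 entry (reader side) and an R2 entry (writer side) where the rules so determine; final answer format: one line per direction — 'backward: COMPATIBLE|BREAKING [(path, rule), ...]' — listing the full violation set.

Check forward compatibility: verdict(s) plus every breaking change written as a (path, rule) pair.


the writer's type comes first in each Order pair
forward for Order (reader v1, writer v2):
  Color -> Color, writer required: role aligns to role
  street: no writer match
  int32 -> float32, writer required: rating aligns to rating
  string -> string, writer optional: notes aligns to notes
  int64 -> int64, writer optional: version aligns to version
  leftover writer field: city
  rule R3 violated at rating
  rule R1 violated at street
  => forward verdict for Order: BREAKING, 2 violation(s)
checking off the Order differences that do not matter here:
  enum Color (field role in record Order): symbol FAX removed -> its effect on Order is confined to the backward direction, not asked
  field notes in record Order: required changed to optional -> no rule fires on it in Order's dialect; the asked verdict holds

forward: BREAKING [(rating, R3), (street, R1)]


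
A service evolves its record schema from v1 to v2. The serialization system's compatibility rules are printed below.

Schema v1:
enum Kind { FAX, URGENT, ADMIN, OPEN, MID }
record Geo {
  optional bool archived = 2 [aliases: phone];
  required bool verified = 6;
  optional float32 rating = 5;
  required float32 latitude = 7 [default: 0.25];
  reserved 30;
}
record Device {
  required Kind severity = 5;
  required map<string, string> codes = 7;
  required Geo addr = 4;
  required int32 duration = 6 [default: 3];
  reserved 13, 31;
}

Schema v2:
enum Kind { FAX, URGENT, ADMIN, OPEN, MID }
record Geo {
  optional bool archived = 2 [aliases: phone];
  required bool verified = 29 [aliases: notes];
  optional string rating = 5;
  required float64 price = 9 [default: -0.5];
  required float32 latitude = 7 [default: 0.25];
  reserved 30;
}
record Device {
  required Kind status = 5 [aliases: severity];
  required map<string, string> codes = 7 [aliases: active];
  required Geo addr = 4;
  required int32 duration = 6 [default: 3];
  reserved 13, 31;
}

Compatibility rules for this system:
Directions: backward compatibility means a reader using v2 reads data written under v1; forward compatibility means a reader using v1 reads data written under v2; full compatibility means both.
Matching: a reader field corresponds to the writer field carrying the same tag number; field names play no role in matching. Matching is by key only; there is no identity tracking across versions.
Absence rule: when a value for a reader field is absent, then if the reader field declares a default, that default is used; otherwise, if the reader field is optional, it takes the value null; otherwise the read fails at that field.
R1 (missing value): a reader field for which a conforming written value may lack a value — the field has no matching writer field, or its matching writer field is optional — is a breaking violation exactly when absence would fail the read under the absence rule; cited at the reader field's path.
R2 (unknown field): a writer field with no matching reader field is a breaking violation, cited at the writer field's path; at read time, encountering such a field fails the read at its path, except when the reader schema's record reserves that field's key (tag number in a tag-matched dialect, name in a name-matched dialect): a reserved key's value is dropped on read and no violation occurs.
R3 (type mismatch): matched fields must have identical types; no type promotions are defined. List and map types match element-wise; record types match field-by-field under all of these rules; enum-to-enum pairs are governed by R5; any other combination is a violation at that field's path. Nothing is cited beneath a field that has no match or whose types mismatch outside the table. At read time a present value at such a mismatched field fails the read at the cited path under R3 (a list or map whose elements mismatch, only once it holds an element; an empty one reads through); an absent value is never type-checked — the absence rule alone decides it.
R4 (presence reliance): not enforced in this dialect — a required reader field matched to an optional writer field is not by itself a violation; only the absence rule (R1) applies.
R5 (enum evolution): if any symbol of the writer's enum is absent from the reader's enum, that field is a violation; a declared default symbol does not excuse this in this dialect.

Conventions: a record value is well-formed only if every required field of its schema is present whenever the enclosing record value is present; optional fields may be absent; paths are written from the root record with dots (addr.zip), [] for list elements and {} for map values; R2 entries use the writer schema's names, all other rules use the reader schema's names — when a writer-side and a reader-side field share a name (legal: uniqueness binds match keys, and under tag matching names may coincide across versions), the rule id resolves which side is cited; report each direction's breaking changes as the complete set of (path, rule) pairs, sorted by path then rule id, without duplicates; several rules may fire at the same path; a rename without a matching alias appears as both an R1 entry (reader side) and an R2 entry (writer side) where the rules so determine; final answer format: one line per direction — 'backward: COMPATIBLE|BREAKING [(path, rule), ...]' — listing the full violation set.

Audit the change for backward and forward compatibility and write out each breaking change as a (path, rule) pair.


backward: BREAKING [(addr.rating, R3), (addr.verified, R1), (addr.verified, R2)]; forward: BREAKING [(addr.price, R2), (addr.rating, R3), (addr.verified, R1), (addr.verified, R2)]

arrows below run writer -> reader for Device
backward pass over Device, reader schema v2, writer schema v1:
  status: paired with writer severity (Kind -> Kind; writer required)
  codes: paired with writer codes (map<string, string> -> map<string, string>; writer required)
  addr: paired with writer addr (Geo -> Geo; writer required)
  duration: paired with writer duration (int32 -> int32; writer required)
  addr.archived: paired with writer addr.archived (bool -> bool; writer optional)
  addr.verified has no writer counterpart
  addr.rating: paired with writer addr.rating (float32 -> string; writer optional)
  addr.price has no writer counterpart
  addr.latitude: paired with writer addr.latitude (float32 -> float32; writer required)
  writer field addr.verified has no reader counterpart
  violation R3 at addr.rating
  violation R1 at addr.verified
  violation R2 at addr.verified
  => backward verdict for Device: BREAKING, 3 violation(s)
forward pass over Device, reader schema v1, writer schema v2:
  severity: paired with writer status (Kind -> Kind; writer required)
  codes: paired with writer codes (map<string, string> -> map<string, string>; writer required)
  addr: paired with writer addr (Geo -> Geo; writer required)
  duration: paired with writer duration (int32 -> int32; writer required)
  addr.archived: paired with writer addr.archived (bool -> bool; writer optional)
  addr.verified has no writer counterpart
  addr.rating: paired with writer addr.rating (string -> float32; writer optional)
  addr.latitude: paired with writer addr.latitude (float32 -> float32; writer required)
  writer field addr.verified has no reader counterpart
  writer field addr.price has no reader counterpart
  violation R2 at addr.price
  violation R3 at addr.rating
  violation R1 at addr.verified
  violation R2 at addr.verified
  => forward verdict for Device: BREAKING, 4 violation(s)


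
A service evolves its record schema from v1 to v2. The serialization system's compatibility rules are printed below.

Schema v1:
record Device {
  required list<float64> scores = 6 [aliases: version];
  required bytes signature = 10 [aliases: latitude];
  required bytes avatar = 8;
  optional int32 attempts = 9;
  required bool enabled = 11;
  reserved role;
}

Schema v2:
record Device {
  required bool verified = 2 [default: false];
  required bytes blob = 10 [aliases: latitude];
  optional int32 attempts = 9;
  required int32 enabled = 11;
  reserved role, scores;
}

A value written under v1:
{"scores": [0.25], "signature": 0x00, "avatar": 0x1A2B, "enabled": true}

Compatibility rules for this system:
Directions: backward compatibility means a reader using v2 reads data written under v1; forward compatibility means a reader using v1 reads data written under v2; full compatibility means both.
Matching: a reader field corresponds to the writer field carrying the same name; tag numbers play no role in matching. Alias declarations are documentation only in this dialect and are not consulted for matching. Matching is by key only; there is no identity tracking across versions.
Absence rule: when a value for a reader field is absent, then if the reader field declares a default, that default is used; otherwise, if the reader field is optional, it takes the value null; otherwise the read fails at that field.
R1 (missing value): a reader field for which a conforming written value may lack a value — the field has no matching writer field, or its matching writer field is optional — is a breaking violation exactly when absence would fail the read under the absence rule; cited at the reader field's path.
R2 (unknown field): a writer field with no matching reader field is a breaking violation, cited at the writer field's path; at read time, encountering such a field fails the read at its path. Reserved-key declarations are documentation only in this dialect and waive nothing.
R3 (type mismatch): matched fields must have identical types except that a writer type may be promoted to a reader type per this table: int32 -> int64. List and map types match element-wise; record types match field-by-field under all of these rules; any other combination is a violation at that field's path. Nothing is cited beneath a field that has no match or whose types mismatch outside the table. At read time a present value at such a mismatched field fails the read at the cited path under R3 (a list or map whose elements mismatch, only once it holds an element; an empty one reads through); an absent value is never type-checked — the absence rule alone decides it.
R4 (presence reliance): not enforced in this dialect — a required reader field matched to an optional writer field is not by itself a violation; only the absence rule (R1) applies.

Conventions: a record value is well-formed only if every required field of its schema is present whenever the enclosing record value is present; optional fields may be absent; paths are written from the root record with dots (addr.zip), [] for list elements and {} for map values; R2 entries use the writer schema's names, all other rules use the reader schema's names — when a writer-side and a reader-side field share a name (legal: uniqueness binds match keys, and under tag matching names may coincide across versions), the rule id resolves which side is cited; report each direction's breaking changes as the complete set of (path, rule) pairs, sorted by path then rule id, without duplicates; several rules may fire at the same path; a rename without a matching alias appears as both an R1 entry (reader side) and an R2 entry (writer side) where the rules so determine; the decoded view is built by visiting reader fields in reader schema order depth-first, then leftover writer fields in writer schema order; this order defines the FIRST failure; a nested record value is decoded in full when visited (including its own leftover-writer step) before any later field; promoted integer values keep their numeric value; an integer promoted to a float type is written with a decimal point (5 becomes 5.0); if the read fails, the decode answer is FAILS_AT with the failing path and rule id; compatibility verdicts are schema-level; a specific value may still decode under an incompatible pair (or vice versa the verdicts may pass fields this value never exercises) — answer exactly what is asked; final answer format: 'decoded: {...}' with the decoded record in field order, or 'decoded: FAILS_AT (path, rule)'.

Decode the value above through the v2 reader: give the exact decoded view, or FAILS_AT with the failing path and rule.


decoded: FAILS_AT (blob, R1)

in Device below, arrows point writer -> reader
decoding the Device value with the v2 reader:
  verified := false (no value, default fills)
  read fails at blob under R1 (no fill)
  => FAILS_AT (blob, R1)
the rest of the Device diff is inert for this question:
  added field verified to record Device: required bool, tag 2, default false (in v2 it sits immediately before blob) -> changes Device's schema-level verdicts only — the decode of this value is the same
  field enabled in record Device: type bool changed to int32 -> changes Device's schema-level verdicts only — the decode of this value is the same
  removed field scores from record Device (its key "scores" joins the reserved list) -> changes Device's schema-level verdicts only — the decode of this value is the same
  removed field avatar from record Device -> changes Device's schema-level verdicts only — the decode of this value is the same


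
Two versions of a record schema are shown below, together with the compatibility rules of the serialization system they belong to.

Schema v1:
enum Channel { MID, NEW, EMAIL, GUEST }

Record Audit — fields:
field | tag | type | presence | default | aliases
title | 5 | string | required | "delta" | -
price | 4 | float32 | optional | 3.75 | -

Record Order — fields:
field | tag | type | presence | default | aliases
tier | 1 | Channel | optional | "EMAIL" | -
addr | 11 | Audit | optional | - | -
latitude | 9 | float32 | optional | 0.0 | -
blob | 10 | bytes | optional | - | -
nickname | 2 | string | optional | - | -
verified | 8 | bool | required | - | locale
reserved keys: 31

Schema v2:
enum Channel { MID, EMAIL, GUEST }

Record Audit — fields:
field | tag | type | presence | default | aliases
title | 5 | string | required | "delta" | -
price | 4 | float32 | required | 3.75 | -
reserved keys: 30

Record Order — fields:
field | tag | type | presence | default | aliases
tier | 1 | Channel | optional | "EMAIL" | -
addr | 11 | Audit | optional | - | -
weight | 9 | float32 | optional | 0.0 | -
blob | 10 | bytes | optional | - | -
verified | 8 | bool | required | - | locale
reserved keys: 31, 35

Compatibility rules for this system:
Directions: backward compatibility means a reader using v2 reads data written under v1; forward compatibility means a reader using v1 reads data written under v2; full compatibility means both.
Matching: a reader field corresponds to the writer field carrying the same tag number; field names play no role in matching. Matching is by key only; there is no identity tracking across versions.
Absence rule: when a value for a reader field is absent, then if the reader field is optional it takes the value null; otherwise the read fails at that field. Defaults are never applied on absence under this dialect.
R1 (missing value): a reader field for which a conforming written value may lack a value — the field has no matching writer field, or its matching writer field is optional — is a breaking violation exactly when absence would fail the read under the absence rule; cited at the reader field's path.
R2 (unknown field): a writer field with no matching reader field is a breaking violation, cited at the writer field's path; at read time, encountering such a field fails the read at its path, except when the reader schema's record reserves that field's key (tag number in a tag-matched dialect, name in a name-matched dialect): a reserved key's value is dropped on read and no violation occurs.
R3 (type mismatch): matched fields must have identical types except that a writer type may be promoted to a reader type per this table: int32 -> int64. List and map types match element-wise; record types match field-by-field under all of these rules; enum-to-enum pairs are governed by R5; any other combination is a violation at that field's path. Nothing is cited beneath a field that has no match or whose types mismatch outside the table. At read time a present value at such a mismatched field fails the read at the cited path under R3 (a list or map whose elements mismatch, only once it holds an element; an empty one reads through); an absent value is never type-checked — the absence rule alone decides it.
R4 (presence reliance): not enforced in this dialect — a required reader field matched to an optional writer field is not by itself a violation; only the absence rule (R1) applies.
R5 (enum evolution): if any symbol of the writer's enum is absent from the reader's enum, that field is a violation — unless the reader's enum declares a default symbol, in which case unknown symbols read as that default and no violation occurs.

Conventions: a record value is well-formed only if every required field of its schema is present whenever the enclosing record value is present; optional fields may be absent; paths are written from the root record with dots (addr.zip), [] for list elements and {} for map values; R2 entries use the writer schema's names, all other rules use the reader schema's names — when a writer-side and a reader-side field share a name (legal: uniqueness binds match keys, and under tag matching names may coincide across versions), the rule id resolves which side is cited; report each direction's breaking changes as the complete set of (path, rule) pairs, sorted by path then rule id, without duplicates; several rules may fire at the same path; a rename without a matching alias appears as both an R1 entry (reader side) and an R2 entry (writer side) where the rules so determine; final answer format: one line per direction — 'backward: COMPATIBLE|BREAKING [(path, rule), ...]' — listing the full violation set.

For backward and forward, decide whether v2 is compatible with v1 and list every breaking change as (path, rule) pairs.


backward: BREAKING [(addr.price, R1), (nickname, R2), (tier, R5)]; forward: COMPATIBLE []

each type pair in Order: writer, then reader
backward pass over Order, reader schema v2, writer schema v1:
  writer optional, Channel -> Channel: reader tier maps from writer tier
  writer optional, Audit -> Audit: reader addr maps from writer addr
  writer optional, float32 -> float32: reader weight maps from writer latitude
  writer optional, bytes -> bytes: reader blob maps from writer blob
  writer required, bool -> bool: reader verified maps from writer verified
  nickname (writer side), unknown to reader
  writer required, string -> string: reader addr.title maps from writer addr.title
  writer optional, float32 -> float32: reader addr.price maps from writer addr.price
  violation R1 at addr.price
  violation R2 at nickname
  violation R5 at tier
  => backward: BREAKING (3)
forward pass over Order, reader schema v1, writer schema v2:
  writer optional, Channel -> Channel: reader tier maps from writer tier
  writer optional, Audit -> Audit: reader addr maps from writer addr
  writer optional, float32 -> float32: reader latitude maps from writer weight
  writer optional, bytes -> bytes: reader blob maps from writer blob
  nickname: no writer match
  writer required, bool -> bool: reader verified maps from writer verified
  writer required, string -> string: reader addr.title maps from writer addr.title
  writer required, float32 -> float32: reader addr.price maps from writer addr.price
  => forward verdict for Order: COMPATIBLE, no violations


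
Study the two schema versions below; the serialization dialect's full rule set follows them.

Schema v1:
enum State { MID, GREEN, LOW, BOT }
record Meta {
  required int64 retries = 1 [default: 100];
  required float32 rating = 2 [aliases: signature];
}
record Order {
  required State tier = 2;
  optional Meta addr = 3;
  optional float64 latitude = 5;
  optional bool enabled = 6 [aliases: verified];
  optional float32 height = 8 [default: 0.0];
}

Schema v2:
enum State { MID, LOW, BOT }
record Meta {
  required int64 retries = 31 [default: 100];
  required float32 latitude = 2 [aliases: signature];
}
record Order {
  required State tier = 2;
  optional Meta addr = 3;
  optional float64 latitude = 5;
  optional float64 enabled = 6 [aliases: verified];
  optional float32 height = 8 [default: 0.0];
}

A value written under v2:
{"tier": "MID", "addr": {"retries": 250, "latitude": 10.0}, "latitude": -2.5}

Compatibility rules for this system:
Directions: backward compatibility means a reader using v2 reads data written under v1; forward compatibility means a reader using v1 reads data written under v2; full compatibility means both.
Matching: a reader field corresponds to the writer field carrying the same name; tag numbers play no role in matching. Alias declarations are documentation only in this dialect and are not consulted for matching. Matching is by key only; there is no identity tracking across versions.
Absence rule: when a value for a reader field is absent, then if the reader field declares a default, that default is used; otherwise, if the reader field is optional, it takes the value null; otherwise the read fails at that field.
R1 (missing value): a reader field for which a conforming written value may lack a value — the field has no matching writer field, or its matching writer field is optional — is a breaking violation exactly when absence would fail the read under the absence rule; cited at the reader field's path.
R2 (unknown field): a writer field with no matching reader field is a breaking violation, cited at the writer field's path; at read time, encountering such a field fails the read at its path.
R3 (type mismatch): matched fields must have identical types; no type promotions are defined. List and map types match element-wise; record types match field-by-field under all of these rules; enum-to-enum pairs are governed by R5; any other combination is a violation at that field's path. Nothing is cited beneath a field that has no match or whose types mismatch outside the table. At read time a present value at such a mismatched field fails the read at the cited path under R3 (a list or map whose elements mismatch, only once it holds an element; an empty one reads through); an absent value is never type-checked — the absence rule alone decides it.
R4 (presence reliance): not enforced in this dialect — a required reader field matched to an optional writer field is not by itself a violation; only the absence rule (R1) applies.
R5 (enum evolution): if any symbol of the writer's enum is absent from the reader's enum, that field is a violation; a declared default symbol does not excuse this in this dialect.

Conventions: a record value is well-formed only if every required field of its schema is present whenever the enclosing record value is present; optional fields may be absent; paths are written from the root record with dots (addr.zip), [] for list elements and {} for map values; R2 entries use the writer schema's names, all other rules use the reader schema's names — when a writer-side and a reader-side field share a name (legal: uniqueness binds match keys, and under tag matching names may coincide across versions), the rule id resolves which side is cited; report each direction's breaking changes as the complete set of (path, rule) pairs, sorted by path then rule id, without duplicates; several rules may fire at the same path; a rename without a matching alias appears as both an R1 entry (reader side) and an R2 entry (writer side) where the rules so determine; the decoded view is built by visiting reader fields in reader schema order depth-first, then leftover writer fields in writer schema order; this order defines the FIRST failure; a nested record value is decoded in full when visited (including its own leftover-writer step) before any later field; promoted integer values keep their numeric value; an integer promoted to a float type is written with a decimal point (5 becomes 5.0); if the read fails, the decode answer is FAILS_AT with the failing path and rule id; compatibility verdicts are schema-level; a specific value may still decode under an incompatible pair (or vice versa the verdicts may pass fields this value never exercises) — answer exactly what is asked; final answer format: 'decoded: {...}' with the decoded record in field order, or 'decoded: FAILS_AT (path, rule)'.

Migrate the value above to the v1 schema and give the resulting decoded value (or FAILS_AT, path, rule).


in Order below, arrows point writer -> reader
decode walk for Order under reader schema v1:
  tier := "MID"
  addr.retries := 250
  read fails at addr.rating under R1 (no fill)
  => FAILS_AT (addr.rating, R1)
checking off the Order differences that do not matter here:
  field retries in record Meta: tag 1 changed to 31 -> fires no rule on Order under this dialect and leaves the result unchanged
  field enabled in record Order: type bool changed to float64 -> changes Order's schema-level verdicts only — the decode of this value is the same
  enum State (field tier in record Order): symbol GREEN removed -> changes Order's schema-level verdicts only — the decode of this value is the same

decoded: FAILS_AT (addr.rating, R1)


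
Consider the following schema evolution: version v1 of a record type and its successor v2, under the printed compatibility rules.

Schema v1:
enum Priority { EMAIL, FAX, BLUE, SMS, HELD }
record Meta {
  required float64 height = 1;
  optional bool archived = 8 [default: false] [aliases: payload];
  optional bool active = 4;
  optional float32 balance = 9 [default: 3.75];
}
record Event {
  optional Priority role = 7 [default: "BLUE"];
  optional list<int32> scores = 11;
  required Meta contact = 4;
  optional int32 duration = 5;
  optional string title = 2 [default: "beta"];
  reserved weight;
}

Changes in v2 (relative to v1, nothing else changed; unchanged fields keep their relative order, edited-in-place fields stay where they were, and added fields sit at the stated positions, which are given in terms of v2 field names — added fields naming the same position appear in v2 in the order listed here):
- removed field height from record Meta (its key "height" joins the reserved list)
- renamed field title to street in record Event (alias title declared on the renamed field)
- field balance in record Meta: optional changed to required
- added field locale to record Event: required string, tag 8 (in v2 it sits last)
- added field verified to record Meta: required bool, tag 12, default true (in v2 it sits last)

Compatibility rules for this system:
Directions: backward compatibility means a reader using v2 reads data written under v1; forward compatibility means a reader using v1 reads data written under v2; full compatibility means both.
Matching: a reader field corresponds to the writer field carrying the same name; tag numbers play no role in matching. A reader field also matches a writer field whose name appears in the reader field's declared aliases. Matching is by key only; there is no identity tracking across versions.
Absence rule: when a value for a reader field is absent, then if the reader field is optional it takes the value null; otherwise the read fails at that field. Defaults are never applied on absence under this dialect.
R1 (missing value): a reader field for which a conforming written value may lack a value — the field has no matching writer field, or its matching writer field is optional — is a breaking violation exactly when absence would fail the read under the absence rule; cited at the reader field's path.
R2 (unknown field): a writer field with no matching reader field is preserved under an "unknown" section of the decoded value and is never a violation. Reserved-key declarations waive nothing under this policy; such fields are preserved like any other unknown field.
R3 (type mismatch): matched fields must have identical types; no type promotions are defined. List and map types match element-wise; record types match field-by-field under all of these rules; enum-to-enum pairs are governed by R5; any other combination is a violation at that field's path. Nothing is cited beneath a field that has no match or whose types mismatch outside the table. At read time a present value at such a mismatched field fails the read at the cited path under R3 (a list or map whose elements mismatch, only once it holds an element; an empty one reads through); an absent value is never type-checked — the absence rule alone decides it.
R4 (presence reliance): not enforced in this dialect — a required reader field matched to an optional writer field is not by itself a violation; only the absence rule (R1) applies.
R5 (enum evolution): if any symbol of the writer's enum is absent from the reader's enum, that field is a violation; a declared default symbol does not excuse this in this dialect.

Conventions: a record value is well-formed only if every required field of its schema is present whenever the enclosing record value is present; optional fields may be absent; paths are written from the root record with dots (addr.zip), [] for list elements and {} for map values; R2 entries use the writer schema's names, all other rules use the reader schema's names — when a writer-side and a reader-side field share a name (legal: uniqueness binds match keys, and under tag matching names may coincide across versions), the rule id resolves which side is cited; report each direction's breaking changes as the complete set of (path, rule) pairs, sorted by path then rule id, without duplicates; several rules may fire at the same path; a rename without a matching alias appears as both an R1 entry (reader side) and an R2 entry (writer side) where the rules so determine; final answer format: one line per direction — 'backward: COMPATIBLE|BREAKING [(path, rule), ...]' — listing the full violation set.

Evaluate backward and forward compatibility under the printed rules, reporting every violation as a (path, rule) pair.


backward: BREAKING [(contact.balance, R1), (contact.verified, R1), (locale, R1)]; forward: BREAKING [(contact.height, R1)]

the writer's type comes first in each Event pair
backward pass over Event, reader schema v2, writer schema v1:
  role <- role (Priority -> Priority, writer optional)
  scores <- scores (list<int32> -> list<int32>, writer optional)
  contact <- contact (Meta -> Meta, writer required)
  duration <- duration (int32 -> int32, writer optional)
  street <- title (string -> string, writer optional)
  locale: no writer match
  contact.archived <- contact.archived (bool -> bool, writer optional)
  contact.active <- contact.active (bool -> bool, writer optional)
  contact.balance <- contact.balance (float32 -> float32, writer optional)
  contact.verified: no writer match
  writer contact.height: unknown to reader
  rule R1 violated at contact.balance
  rule R1 violated at contact.verified
  rule R1 violated at locale
  => backward verdict for Event: BREAKING, 3 violation(s)
forward pass over Event, reader schema v1, writer schema v2:
  role <- role (Priority -> Priority, writer optional)
  scores <- scores (list<int32> -> list<int32>, writer optional)
  contact <- contact (Meta -> Meta, writer required)
  duration <- duration (int32 -> int32, writer optional)
  title: no writer match
  writer street: unknown to reader
  writer locale: unknown to reader
  contact.height: no writer match
  contact.archived <- contact.archived (bool -> bool, writer optional)
  contact.active <- contact.active (bool -> bool, writer optional)
  contact.balance <- contact.balance (float32 -> float32, writer required)
  writer contact.verified: unknown to reader
  rule R1 violated at contact.height
  => forward verdict for Event: BREAKING, 1 violation(s)


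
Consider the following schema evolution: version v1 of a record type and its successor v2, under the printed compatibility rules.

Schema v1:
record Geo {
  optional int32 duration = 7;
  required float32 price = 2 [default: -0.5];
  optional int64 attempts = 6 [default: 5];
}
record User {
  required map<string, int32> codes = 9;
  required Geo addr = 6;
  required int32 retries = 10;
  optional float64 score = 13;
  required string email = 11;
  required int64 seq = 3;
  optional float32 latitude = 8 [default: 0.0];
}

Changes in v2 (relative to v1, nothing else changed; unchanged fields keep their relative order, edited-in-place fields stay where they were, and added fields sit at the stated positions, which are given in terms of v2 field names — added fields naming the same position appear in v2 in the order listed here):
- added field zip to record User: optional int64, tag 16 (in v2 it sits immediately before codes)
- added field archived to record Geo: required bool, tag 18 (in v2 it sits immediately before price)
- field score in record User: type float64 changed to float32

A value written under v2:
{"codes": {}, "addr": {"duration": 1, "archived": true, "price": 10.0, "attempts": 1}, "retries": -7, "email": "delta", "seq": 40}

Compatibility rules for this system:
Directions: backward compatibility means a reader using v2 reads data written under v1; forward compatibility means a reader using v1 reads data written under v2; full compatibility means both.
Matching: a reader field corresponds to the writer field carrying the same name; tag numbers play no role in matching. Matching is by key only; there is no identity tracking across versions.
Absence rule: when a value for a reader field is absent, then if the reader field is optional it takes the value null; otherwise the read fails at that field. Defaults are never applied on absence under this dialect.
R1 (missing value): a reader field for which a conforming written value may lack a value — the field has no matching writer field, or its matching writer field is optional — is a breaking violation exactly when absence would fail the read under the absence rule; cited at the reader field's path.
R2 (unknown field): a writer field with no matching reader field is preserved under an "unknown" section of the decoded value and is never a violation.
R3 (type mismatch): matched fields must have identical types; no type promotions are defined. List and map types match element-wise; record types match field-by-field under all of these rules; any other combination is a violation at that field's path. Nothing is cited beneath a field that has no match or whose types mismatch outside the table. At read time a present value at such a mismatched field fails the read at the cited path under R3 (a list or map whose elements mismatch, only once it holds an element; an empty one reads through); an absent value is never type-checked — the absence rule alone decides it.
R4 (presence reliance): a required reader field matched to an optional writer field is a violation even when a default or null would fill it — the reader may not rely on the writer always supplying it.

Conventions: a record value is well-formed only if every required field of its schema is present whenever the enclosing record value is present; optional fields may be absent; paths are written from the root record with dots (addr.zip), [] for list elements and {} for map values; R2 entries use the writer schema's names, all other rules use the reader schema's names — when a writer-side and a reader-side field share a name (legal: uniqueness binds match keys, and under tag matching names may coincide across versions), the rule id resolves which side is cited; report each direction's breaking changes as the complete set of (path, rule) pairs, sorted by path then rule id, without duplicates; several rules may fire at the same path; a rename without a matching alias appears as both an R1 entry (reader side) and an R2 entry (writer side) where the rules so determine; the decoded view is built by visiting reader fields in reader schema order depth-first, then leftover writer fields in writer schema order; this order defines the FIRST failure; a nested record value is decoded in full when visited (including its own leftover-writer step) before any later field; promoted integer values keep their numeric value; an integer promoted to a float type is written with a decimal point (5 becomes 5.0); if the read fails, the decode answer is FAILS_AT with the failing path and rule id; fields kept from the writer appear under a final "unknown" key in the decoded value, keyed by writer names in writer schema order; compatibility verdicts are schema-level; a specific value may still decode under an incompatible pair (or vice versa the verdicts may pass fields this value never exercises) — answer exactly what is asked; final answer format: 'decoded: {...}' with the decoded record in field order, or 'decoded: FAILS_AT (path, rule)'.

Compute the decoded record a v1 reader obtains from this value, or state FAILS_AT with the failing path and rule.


the writer's type comes first in each User pair
migrating the User value to v1:
  codes := {}
  addr.duration := 1
  addr.price := 10.0
  addr.attempts := 1
  writer addr.archived: kept under "unknown"
  retries := -7
  score := null (absent, optional -> null)
  email := "delta"
  seq := 40
  latitude := null (absent, optional -> null)
  => decoded: {"codes": {}, "addr": {"duration": 1, "price": 10.0, "attempts": 1, "unknown": {"archived": true}}, "retries": -7, "score": null, "email": "delta", "seq": 40, "latitude": null}
checking off the User differences that do not matter here:
  added field zip to record User: optional int64, tag 16 (in v2 it sits immediately before codes) -> no rule fires on it and the decoded User view is identical with or without it
  field score in record User: type float64 changed to float32 -> a verdict-level change on User — the shown value reads the same

decoded: {"codes": {}, "addr": {"duration": 1, "price": 10.0, "attempts": 1, "unknown": {"archived": true}}, "retries": -7, "score": null, "email": "delta", "seq": 40, "latitude": null}
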